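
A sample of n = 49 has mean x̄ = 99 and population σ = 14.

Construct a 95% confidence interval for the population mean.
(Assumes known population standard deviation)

Confidence level: 95%, α = 0.05
z_0.025 = 1.960
SE = σ/√n = 14/√49 = 2.0000
Margin of error = 1.960 × 2.0000 = 3.9200
CI: x̄ ± margin = 99 ± 3.9200
CI: (95.0800, 102.9200)

Answer: (95.0800, 102.9200)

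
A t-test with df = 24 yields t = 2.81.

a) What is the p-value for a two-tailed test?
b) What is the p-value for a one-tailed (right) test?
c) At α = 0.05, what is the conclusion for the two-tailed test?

Answer: a) 0.0097, b) 0.0049, c) reject H₀

Derivation:
Using t-distribution with df = 24:
a) Two-tailed: p = 2×P(T > 2.81) = 0.0097
b) One-tailed: p = P(T > 2.81) = 0.0049
c) 0.0097 < 0.05, reject H₀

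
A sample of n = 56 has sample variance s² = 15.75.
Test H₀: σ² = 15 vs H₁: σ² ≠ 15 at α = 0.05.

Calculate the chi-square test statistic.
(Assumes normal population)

Answer: χ² = 57.7500, fail to reject H₀

Derivation:
df = n - 1 = 55
χ² = (n-1)s²/σ₀² = 55×15.75/15 = 57.7500
Critical values: χ²_{0.975,55} = 36.398, χ²_{0.025,55} = 77.380
Rejection region: χ² < 36.398 or χ² > 77.380
Decision: fail to reject H₀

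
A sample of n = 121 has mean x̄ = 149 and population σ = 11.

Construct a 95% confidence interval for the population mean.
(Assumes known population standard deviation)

Answer: (147.0400, 150.9600)

Derivation:
Confidence level: 95%, α = 0.05
z_0.025 = 1.960
SE = σ/√n = 11/√121 = 1.0000
Margin of error = 1.960 × 1.0000 = 1.9600
CI: x̄ ± margin = 149 ± 1.9600
CI: (147.0400, 150.9600)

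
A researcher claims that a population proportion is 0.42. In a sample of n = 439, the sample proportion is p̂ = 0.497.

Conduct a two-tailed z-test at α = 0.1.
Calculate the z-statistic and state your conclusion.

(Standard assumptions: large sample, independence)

H₀: p = 0.42, H₁: p ≠ 0.42
Standard error: SE = √(p₀(1-p₀)/n) = √(0.42×0.58/439) = 0.023556
z-statistic: z = (p̂ - p₀)/SE = (0.497 - 0.42)/0.023556 = 3.2688
Critical value: z_0.05 = ±1.645
p-value = 0.0011
Decision: reject H₀ at α = 0.1

Answer: z = 3.2688, reject H₀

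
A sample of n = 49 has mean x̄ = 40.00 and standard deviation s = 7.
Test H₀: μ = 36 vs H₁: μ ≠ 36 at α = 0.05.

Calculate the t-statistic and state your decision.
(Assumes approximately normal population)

Answer: t = 4.0000, reject H₀

Derivation:
df = n - 1 = 48
SE = s/√n = 7/√49 = 1.0000
t = (x̄ - μ₀)/SE = (40.00 - 36)/1.0000 = 4.0000
Critical value: t_{0.025,48} = ±2.011
p-value ≈ 0.0002
Decision: reject H₀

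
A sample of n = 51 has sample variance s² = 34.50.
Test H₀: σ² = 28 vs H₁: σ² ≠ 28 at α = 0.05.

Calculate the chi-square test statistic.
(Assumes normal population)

Answer: χ² = 61.6071, fail to reject H₀

Derivation:
df = n - 1 = 50
χ² = (n-1)s²/σ₀² = 50×34.50/28 = 61.6071
Critical values: χ²_{0.975,50} = 32.357, χ²_{0.025,50} = 71.420
Rejection region: χ² < 32.357 or χ² > 71.420
Decision: fail to reject H₀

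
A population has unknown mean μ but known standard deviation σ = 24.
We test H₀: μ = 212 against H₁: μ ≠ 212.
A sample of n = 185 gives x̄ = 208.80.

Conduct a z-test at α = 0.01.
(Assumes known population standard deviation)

Answer: z = -1.8135, fail to reject H₀

Derivation:
Standard error: SE = σ/√n = 24/√185 = 1.7645
z-statistic: z = (x̄ - μ₀)/SE = (208.80 - 212)/1.7645 = -1.8135
Critical value: ±2.576
p-value = 0.0698
Decision: fail to reject H₀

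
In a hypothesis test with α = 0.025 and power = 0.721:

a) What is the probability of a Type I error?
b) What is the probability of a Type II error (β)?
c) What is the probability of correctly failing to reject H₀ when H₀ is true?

a) Type I error probability = α = 0.025
b) Power = P(reject H₀ | H₁ true) = 1 - β = 0.721, so Type II error probability = β = 1 - Power = 0.279
c) P(fail to reject H₀ | H₀ true) = 1 - α = 0.975

Answer: a) 0.025, b) 0.279, c) 0.975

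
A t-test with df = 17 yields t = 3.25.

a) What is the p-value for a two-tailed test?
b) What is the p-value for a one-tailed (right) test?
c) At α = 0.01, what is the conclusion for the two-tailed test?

Answer: a) 0.0047, b) 0.0024, c) reject H₀

Derivation:
Using t-distribution with df = 17:
a) Two-tailed: p = 2×P(T > 3.25) = 0.0047
b) One-tailed: p = P(T > 3.25) = 0.0024
c) 0.0047 < 0.01, reject H₀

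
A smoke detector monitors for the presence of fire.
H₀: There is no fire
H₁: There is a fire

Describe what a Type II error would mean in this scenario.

A Type I error (probability α) occurs when we reject a true H₀.
A Type II error (probability β) occurs when we fail to reject a false H₀.

Answer: The alarm fails to sound when there actually is a fire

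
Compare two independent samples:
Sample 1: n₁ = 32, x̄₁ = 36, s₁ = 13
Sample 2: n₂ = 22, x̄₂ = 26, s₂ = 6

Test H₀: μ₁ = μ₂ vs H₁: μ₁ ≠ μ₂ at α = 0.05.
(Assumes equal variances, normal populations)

Pooled variance: s²_p = [31×13² + 21×6²]/(52) = 115.2885
s_p = 10.7372
SE = s_p×√(1/n₁ + 1/n₂) = 10.7372×√(1/32 + 1/22) = 2.9737
t = (x̄₁ - x̄₂)/SE = (36 - 26)/2.9737 = 3.3628
df = 52, t-critical = ±2.007
Decision: reject H₀

Answer: t = 3.3628, reject H₀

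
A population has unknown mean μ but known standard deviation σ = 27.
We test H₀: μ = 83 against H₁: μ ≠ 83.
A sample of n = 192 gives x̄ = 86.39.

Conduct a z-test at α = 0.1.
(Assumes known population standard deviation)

Standard error: SE = σ/√n = 27/√192 = 1.9486
z-statistic: z = (x̄ - μ₀)/SE = (86.39 - 83)/1.9486 = 1.7397
Critical value: ±1.645
p-value = 0.0819
Decision: reject H₀

Answer: z = 1.7397, reject H₀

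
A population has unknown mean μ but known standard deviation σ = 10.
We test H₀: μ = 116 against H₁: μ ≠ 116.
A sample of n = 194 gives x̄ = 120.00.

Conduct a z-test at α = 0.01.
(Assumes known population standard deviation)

Answer: z = 5.5710, reject H₀

Derivation:
Standard error: SE = σ/√n = 10/√194 = 0.7180
z-statistic: z = (x̄ - μ₀)/SE = (120.00 - 116)/0.7180 = 5.5710
Critical value: ±2.576
p-value < 0.0001
Decision: reject H₀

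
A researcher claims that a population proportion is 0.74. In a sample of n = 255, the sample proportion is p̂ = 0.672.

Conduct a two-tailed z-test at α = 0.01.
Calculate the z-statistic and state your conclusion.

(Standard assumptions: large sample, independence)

H₀: p = 0.74, H₁: p ≠ 0.74
Standard error: SE = √(p₀(1-p₀)/n) = √(0.74×0.26/255) = 0.027468
z-statistic: z = (p̂ - p₀)/SE = (0.672 - 0.74)/0.027468 = -2.4756
Critical value: z_0.005 = ±2.576
p-value = 0.0133
Decision: fail to reject H₀ at α = 0.01

Answer: z = -2.4756, fail to reject H₀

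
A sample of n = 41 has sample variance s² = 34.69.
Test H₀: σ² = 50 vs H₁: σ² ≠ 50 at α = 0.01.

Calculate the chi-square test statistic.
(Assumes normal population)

df = n - 1 = 40
χ² = (n-1)s²/σ₀² = 40×34.69/50 = 27.7520
Critical values: χ²_{0.995,40} = 20.707, χ²_{0.005,40} = 66.766
Rejection region: χ² < 20.707 or χ² > 66.766
Decision: fail to reject H₀

Answer: χ² = 27.7520, fail to reject H₀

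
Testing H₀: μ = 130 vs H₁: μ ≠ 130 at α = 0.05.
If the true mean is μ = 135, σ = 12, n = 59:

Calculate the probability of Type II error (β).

SE = σ/√n = 12/√59 = 1.5623
Critical values: μ₀ ± z_0.025×SE = 130 ± 1.960×1.5623
Acceptance region: (126.9379, 133.0621)
Under H₁ (μ = 135): z_high = (133.0621 - 135)/1.5623 = -1.2404, z_low = (126.9379 - 135)/1.5623 = -5.1604
β = P(not reject | H₁) = Φ(-1.2404) - Φ(-5.1604) ≈ 0.1074

Answer: β ≈ 0.1074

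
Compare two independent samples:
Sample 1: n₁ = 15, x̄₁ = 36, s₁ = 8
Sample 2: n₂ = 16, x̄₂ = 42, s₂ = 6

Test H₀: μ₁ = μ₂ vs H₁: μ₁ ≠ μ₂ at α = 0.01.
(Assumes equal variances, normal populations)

Pooled variance: s²_p = [14×8² + 15×6²]/(29) = 49.5172
s_p = 7.0368
SE = s_p×√(1/n₁ + 1/n₂) = 7.0368×√(1/15 + 1/16) = 2.5290
t = (x̄₁ - x̄₂)/SE = (36 - 42)/2.5290 = -2.3725
df = 29, t-critical = ±2.756
Decision: fail to reject H₀

Answer: t = -2.3725, fail to reject H₀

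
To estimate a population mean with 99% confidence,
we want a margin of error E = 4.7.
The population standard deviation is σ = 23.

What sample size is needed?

z_0.005 = 2.576
n = (z×σ/E)² = (2.576×23/4.7)²
n = 158.9102
Round up: n = 159

Answer: n = 159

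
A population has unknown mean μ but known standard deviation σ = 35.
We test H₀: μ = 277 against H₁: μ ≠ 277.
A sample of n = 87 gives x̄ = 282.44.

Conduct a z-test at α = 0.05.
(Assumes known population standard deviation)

Standard error: SE = σ/√n = 35/√87 = 3.7524
z-statistic: z = (x̄ - μ₀)/SE = (282.44 - 277)/3.7524 = 1.4497
Critical value: ±1.960
p-value = 0.1471
Decision: fail to reject H₀

Answer: z = 1.4497, fail to reject H₀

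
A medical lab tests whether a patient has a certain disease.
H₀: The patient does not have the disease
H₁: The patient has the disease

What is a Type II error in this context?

Type I error: rejecting H₀ when it is actually true (false positive).
Type II error: failing to reject H₀ when H₁ is actually true (false negative).

Answer: Failing to diagnose a patient who actually has the disease (false negative)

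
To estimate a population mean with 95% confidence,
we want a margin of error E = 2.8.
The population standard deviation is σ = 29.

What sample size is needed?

Answer: n = 413

Derivation:
z_0.025 = 1.960
n = (z×σ/E)² = (1.960×29/2.8)²
n = 412.0900
Round up: n = 413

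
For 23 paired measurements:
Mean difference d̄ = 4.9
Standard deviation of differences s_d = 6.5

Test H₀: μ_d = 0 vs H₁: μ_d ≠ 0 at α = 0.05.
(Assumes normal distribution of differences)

Answer: t = 3.6154, reject H₀

Derivation:
df = n - 1 = 22
SE = s_d/√n = 6.5/√23 = 1.3553
t = d̄/SE = 4.9/1.3553 = 3.6154
Critical value: t_{0.025,22} = ±2.074
p-value ≈ 0.0015
Decision: reject H₀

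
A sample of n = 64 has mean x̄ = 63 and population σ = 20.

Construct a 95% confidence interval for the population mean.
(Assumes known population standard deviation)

Confidence level: 95%, α = 0.05
z_0.025 = 1.960
SE = σ/√n = 20/√64 = 2.5000
Margin of error = 1.960 × 2.5000 = 4.9000
CI: x̄ ± margin = 63 ± 4.9000
CI: (58.1000, 67.9000)

Answer: (58.1000, 67.9000)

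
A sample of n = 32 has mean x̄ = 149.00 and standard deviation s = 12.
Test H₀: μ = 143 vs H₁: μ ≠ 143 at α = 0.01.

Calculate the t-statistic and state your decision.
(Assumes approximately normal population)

df = n - 1 = 31
SE = s/√n = 12/√32 = 2.1213
t = (x̄ - μ₀)/SE = (149.00 - 143)/2.1213 = 2.8285
Critical value: t_{0.005,31} = ±2.744
p-value ≈ 0.0081
Decision: reject H₀

Answer: t = 2.8285, reject H₀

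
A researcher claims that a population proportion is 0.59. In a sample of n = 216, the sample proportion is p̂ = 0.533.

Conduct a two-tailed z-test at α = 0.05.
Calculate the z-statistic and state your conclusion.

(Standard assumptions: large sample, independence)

H₀: p = 0.59, H₁: p ≠ 0.59
Standard error: SE = √(p₀(1-p₀)/n) = √(0.59×0.41/216) = 0.033465
z-statistic: z = (p̂ - p₀)/SE = (0.533 - 0.59)/0.033465 = -1.7033
Critical value: z_0.025 = ±1.960
p-value = 0.0885
Decision: fail to reject H₀ at α = 0.05

Answer: z = -1.7033, fail to reject H₀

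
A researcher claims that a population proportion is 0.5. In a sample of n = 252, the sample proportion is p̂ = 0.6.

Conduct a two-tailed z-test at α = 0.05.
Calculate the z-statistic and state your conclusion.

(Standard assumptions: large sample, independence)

Answer: z = 3.1749, reject H₀

Derivation:
H₀: p = 0.5, H₁: p ≠ 0.5
Standard error: SE = √(p₀(1-p₀)/n) = √(0.5×0.5/252) = 0.031497
z-statistic: z = (p̂ - p₀)/SE = (0.6 - 0.5)/0.031497 = 3.1749
Critical value: z_0.025 = ±1.960
p-value = 0.0015
Decision: reject H₀ at α = 0.05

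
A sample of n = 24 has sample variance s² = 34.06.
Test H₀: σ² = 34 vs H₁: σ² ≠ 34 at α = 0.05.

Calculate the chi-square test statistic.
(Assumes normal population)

df = n - 1 = 23
χ² = (n-1)s²/σ₀² = 23×34.06/34 = 23.0406
Critical values: χ²_{0.975,23} = 11.689, χ²_{0.025,23} = 38.076
Rejection region: χ² < 11.689 or χ² > 38.076
Decision: fail to reject H₀

Answer: χ² = 23.0406, fail to reject H₀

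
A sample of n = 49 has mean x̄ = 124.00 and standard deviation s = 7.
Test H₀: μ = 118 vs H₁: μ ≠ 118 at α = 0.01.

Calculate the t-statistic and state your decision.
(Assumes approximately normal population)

df = n - 1 = 48
SE = s/√n = 7/√49 = 1.0000
t = (x̄ - μ₀)/SE = (124.00 - 118)/1.0000 = 6.0000
Critical value: t_{0.005,48} = ±2.682
p-value < 0.0001
Decision: reject H₀

Answer: t = 6.0000, reject H₀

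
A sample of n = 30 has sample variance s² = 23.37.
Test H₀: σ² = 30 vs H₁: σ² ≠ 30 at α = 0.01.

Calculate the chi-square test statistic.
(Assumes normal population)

Answer: χ² = 22.5910, fail to reject H₀

Derivation:
df = n - 1 = 29
χ² = (n-1)s²/σ₀² = 29×23.37/30 = 22.5910
Critical values: χ²_{0.995,29} = 13.121, χ²_{0.005,29} = 52.336
Rejection region: χ² < 13.121 or χ² > 52.336
Decision: fail to reject H₀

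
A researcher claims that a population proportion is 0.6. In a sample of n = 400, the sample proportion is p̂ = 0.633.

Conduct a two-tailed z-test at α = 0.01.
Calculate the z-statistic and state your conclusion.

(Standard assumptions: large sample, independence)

Answer: z = 1.3472, fail to reject H₀

Derivation:
H₀: p = 0.6, H₁: p ≠ 0.6
Standard error: SE = √(p₀(1-p₀)/n) = √(0.6×0.4/400) = 0.024495
z-statistic: z = (p̂ - p₀)/SE = (0.633 - 0.6)/0.024495 = 1.3472
Critical value: z_0.005 = ±2.576
p-value = 0.1779
Decision: fail to reject H₀ at α = 0.01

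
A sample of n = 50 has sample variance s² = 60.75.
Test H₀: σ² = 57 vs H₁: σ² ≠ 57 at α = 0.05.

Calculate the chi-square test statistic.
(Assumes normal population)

df = n - 1 = 49
χ² = (n-1)s²/σ₀² = 49×60.75/57 = 52.2237
Critical values: χ²_{0.975,49} = 31.555, χ²_{0.025,49} = 70.222
Rejection region: χ² < 31.555 or χ² > 70.222
Decision: fail to reject H₀

Answer: χ² = 52.2237, fail to reject H₀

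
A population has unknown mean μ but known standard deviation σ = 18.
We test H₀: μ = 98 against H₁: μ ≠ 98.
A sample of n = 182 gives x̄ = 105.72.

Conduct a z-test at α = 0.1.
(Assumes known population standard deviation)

Answer: z = 5.7862, reject H₀

Derivation:
Standard error: SE = σ/√n = 18/√182 = 1.3342
z-statistic: z = (x̄ - μ₀)/SE = (105.72 - 98)/1.3342 = 5.7862
Critical value: ±1.645
p-value < 0.0001
Decision: reject H₀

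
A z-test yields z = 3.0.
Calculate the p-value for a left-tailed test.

For z = 3.0:
p = P(Z < 3.0) = Φ(3.0) = 0.9987

Answer: p-value ≈ 0.9987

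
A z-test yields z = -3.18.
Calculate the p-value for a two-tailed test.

Answer: p-value ≈ 0.0015

Derivation:
For z = -3.18:
p = 2×P(Z > |-3.18|) = 2×(1 - Φ(3.18)) = 0.0015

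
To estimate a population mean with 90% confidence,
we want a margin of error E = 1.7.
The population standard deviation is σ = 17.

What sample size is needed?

Answer: n = 271

Derivation:
z_0.05 = 1.645
n = (z×σ/E)² = (1.645×17/1.7)²
n = 270.6025
Round up: n = 271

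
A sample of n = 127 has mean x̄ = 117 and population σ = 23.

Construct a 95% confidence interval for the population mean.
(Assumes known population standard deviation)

Confidence level: 95%, α = 0.05
z_0.025 = 1.960
SE = σ/√n = 23/√127 = 2.0409
Margin of error = 1.960 × 2.0409 = 4.0002
CI: x̄ ± margin = 117 ± 4.0002
CI: (112.9998, 121.0002)

Answer: (112.9998, 121.0002)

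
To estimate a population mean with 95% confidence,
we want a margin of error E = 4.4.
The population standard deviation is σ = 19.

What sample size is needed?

z_0.025 = 1.960
n = (z×σ/E)² = (1.960×19/4.4)²
n = 71.6331
Round up: n = 72

Answer: n = 72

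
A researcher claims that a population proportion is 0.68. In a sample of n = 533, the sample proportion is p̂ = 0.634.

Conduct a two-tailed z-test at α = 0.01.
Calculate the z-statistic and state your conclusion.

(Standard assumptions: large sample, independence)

H₀: p = 0.68, H₁: p ≠ 0.68
Standard error: SE = √(p₀(1-p₀)/n) = √(0.68×0.32/533) = 0.020205
z-statistic: z = (p̂ - p₀)/SE = (0.634 - 0.68)/0.020205 = -2.2767
Critical value: z_0.005 = ±2.576
p-value = 0.0228
Decision: fail to reject H₀ at α = 0.01

Answer: z = -2.2767, fail to reject H₀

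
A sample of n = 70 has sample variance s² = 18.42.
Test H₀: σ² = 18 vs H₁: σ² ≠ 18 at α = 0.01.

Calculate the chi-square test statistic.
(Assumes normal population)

df = n - 1 = 69
χ² = (n-1)s²/σ₀² = 69×18.42/18 = 70.6100
Critical values: χ²_{0.995,69} = 42.494, χ²_{0.005,69} = 102.996
Rejection region: χ² < 42.494 or χ² > 102.996
Decision: fail to reject H₀

Answer: χ² = 70.6100, fail to reject H₀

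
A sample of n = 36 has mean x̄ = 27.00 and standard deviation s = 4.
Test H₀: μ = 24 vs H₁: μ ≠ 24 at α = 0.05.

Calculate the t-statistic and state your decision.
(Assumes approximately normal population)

df = n - 1 = 35
SE = s/√n = 4/√36 = 0.6667
t = (x̄ - μ₀)/SE = (27.00 - 24)/0.6667 = 4.4998
Critical value: t_{0.025,35} = ±2.030
p-value ≈ 0.0001
Decision: reject H₀

Answer: t = 4.4998, reject H₀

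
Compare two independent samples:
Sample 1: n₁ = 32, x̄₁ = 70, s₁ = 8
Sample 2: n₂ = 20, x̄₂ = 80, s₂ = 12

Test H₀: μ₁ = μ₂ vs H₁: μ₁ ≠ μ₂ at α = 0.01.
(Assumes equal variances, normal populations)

Answer: t = -3.6108, reject H₀

Derivation:
Pooled variance: s²_p = [31×8² + 19×12²]/(50) = 94.4000
s_p = 9.7160
SE = s_p×√(1/n₁ + 1/n₂) = 9.7160×√(1/32 + 1/20) = 2.7695
t = (x̄₁ - x̄₂)/SE = (70 - 80)/2.7695 = -3.6108
df = 50, t-critical = ±2.678
Decision: reject H₀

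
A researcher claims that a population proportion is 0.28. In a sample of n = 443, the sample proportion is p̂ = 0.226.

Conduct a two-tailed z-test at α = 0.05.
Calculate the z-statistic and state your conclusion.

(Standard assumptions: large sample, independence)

Answer: z = -2.5313, reject H₀

Derivation:
H₀: p = 0.28, H₁: p ≠ 0.28
Standard error: SE = √(p₀(1-p₀)/n) = √(0.28×0.72/443) = 0.021333
z-statistic: z = (p̂ - p₀)/SE = (0.226 - 0.28)/0.021333 = -2.5313
Critical value: z_0.025 = ±1.960
p-value = 0.0114
Decision: reject H₀ at α = 0.05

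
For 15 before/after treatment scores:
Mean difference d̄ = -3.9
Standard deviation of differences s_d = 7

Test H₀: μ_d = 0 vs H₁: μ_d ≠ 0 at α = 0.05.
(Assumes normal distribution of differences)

df = n - 1 = 14
SE = s_d/√n = 7/√15 = 1.8074
t = d̄/SE = -3.9/1.8074 = -2.1578
Critical value: t_{0.025,14} = ±2.145
p-value ≈ 0.0488
Decision: reject H₀

Answer: t = -2.1578, reject H₀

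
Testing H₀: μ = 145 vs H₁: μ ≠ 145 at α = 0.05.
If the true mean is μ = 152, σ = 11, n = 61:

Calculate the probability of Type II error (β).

SE = σ/√n = 11/√61 = 1.4084
Critical values: μ₀ ± z_0.025×SE = 145 ± 1.960×1.4084
Acceptance region: (142.2395, 147.7605)
Under H₁ (μ = 152): z_high = (147.7605 - 152)/1.4084 = -3.0102, z_low = (142.2395 - 152)/1.4084 = -6.9302
β = P(not reject | H₁) = Φ(-3.0102) - Φ(-6.9302) ≈ 0.0013

Answer: β ≈ 0.0013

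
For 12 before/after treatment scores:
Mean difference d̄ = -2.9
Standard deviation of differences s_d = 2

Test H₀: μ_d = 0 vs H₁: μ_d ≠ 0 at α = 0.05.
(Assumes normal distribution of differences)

df = n - 1 = 11
SE = s_d/√n = 2/√12 = 0.5774
t = d̄/SE = -2.9/0.5774 = -5.0225
Critical value: t_{0.025,11} = ±2.201
p-value ≈ 0.0004
Decision: reject H₀

Answer: t = -5.0225, reject H₀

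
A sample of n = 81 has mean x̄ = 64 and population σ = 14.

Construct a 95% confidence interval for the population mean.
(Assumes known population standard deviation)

Answer: (60.9510, 67.0490)

Derivation:
Confidence level: 95%, α = 0.05
z_0.025 = 1.960
SE = σ/√n = 14/√81 = 1.5556
Margin of error = 1.960 × 1.5556 = 3.0490
CI: x̄ ± margin = 64 ± 3.0490
CI: (60.9510, 67.0490)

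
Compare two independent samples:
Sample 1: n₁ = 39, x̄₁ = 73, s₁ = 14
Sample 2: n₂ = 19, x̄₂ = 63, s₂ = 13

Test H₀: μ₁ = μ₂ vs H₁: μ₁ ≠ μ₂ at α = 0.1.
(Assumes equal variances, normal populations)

Pooled variance: s²_p = [38×14² + 18×13²]/(56) = 187.3214
s_p = 13.6865
SE = s_p×√(1/n₁ + 1/n₂) = 13.6865×√(1/39 + 1/19) = 3.8291
t = (x̄₁ - x̄₂)/SE = (73 - 63)/3.8291 = 2.6116
df = 56, t-critical = ±1.673
Decision: reject H₀

Answer: t = 2.6116, reject H₀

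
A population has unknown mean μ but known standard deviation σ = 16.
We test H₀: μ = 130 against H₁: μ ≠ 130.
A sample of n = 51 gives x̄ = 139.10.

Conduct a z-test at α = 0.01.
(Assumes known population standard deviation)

Answer: z = 4.0618, reject H₀

Derivation:
Standard error: SE = σ/√n = 16/√51 = 2.2404
z-statistic: z = (x̄ - μ₀)/SE = (139.10 - 130)/2.2404 = 4.0618
Critical value: ±2.576
p-value < 0.0001
Decision: reject H₀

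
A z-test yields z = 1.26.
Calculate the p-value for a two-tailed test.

For z = 1.26:
p = 2×P(Z > |1.26|) = 2×(1 - Φ(1.26)) = 0.2077

Answer: p-value ≈ 0.2077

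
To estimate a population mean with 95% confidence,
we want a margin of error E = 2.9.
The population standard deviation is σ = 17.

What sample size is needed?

z_0.025 = 1.960
n = (z×σ/E)² = (1.960×17/2.9)²
n = 132.0122
Round up: n = 133

Answer: n = 133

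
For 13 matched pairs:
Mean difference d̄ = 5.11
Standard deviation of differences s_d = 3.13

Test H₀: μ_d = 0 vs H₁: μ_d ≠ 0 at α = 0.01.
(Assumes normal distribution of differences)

Answer: t = 5.8864, reject H₀

Derivation:
df = n - 1 = 12
SE = s_d/√n = 3.13/√13 = 0.8681
t = d̄/SE = 5.11/0.8681 = 5.8864
Critical value: t_{0.005,12} = ±3.055
p-value ≈ 0.0001
Decision: reject H₀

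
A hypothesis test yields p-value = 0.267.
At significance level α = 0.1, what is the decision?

Compare p-value to α:
0.267 ≥ 0.1
Decision: fail to reject H₀

Answer: fail to reject H₀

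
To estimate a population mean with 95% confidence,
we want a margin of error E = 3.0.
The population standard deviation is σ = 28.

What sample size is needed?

Answer: n = 335

Derivation:
z_0.025 = 1.960
n = (z×σ/E)² = (1.960×28/3.0)²
n = 334.6460
Round up: n = 335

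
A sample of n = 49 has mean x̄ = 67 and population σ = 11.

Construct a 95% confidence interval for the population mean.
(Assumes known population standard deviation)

Confidence level: 95%, α = 0.05
z_0.025 = 1.960
SE = σ/√n = 11/√49 = 1.5714
Margin of error = 1.960 × 1.5714 = 3.0799
CI: x̄ ± margin = 67 ± 3.0799
CI: (63.9201, 70.0799)

Answer: (63.9201, 70.0799)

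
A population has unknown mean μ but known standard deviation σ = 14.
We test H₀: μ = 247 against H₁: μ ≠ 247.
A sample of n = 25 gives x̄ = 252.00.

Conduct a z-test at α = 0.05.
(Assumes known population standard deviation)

Standard error: SE = σ/√n = 14/√25 = 2.8000
z-statistic: z = (x̄ - μ₀)/SE = (252.00 - 247)/2.8000 = 1.7857
Critical value: ±1.960
p-value = 0.0741
Decision: fail to reject H₀

Answer: z = 1.7857, fail to reject H₀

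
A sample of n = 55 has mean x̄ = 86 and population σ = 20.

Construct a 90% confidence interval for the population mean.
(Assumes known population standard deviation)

Confidence level: 90%, α = 0.1
z_0.05 = 1.645
SE = σ/√n = 20/√55 = 2.6968
Margin of error = 1.645 × 2.6968 = 4.4362
CI: x̄ ± margin = 86 ± 4.4362
CI: (81.5638, 90.4362)

Answer: (81.5638, 90.4362)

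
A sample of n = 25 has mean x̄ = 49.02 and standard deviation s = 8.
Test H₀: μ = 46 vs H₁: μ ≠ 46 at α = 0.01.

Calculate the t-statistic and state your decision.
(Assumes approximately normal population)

df = n - 1 = 24
SE = s/√n = 8/√25 = 1.6000
t = (x̄ - μ₀)/SE = (49.02 - 46)/1.6000 = 1.8875
Critical value: t_{0.005,24} = ±2.797
p-value ≈ 0.0712
Decision: fail to reject H₀

Answer: t = 1.8875, fail to reject H₀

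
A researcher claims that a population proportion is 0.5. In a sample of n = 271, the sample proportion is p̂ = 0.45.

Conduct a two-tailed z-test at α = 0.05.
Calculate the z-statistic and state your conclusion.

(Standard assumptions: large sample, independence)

Answer: z = -1.6462, fail to reject H₀

Derivation:
H₀: p = 0.5, H₁: p ≠ 0.5
Standard error: SE = √(p₀(1-p₀)/n) = √(0.5×0.5/271) = 0.030373
z-statistic: z = (p̂ - p₀)/SE = (0.45 - 0.5)/0.030373 = -1.6462
Critical value: z_0.025 = ±1.960
p-value = 0.0997
Decision: fail to reject H₀ at α = 0.05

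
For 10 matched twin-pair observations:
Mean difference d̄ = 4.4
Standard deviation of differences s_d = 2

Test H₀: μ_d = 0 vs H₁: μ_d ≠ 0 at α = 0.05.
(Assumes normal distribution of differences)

df = n - 1 = 9
SE = s_d/√n = 2/√10 = 0.6325
t = d̄/SE = 4.4/0.6325 = 6.9565
Critical value: t_{0.025,9} = ±2.262
p-value ≈ 0.0001
Decision: reject H₀

Answer: t = 6.9565, reject H₀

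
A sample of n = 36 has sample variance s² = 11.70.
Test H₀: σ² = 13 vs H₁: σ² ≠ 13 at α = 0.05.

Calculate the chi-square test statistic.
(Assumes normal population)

df = n - 1 = 35
χ² = (n-1)s²/σ₀² = 35×11.70/13 = 31.5000
Critical values: χ²_{0.975,35} = 20.569, χ²_{0.025,35} = 53.203
Rejection region: χ² < 20.569 or χ² > 53.203
Decision: fail to reject H₀

Answer: χ² = 31.5000, fail to reject H₀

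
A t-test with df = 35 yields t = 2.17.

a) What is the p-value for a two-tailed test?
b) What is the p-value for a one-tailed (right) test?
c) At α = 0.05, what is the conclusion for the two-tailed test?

Answer: a) 0.0369, b) 0.0184, c) reject H₀

Derivation:
Using t-distribution with df = 35:
a) Two-tailed: p = 2×P(T > 2.17) = 0.0369
b) One-tailed: p = P(T > 2.17) = 0.0184
c) 0.0369 < 0.05, reject H₀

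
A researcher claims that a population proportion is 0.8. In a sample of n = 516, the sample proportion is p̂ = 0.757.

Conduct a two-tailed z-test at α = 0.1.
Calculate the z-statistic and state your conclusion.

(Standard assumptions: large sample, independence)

H₀: p = 0.8, H₁: p ≠ 0.8
Standard error: SE = √(p₀(1-p₀)/n) = √(0.8×0.2/516) = 0.017609
z-statistic: z = (p̂ - p₀)/SE = (0.757 - 0.8)/0.017609 = -2.4419
Critical value: z_0.05 = ±1.645
p-value = 0.0146
Decision: reject H₀ at α = 0.1

Answer: z = -2.4419, reject H₀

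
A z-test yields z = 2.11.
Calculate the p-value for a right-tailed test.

Answer: p-value ≈ 0.0174

Derivation:
For z = 2.11:
p = P(Z > 2.11) = 1 - Φ(2.11) = 0.0174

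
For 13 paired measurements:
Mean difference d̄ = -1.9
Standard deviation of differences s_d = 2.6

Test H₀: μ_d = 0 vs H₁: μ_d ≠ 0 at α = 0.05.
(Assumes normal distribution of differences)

Answer: t = -2.6349, reject H₀

Derivation:
df = n - 1 = 12
SE = s_d/√n = 2.6/√13 = 0.7211
t = d̄/SE = -1.9/0.7211 = -2.6349
Critical value: t_{0.025,12} = ±2.179
p-value ≈ 0.0218
Decision: reject H₀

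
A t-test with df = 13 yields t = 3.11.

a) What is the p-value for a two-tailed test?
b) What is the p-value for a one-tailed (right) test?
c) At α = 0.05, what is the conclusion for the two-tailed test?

Answer: a) 0.0083, b) 0.0041, c) reject H₀

Derivation:
Using t-distribution with df = 13:
a) Two-tailed: p = 2×P(T > 3.11) = 0.0083
b) One-tailed: p = P(T > 3.11) = 0.0041
c) 0.0083 < 0.05, reject H₀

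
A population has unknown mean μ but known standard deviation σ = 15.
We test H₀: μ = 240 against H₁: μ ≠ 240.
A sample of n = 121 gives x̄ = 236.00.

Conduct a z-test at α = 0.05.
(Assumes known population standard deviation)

Answer: z = -2.9334, reject H₀

Derivation:
Standard error: SE = σ/√n = 15/√121 = 1.3636
z-statistic: z = (x̄ - μ₀)/SE = (236.00 - 240)/1.3636 = -2.9334
Critical value: ±1.960
p-value = 0.0034
Decision: reject H₀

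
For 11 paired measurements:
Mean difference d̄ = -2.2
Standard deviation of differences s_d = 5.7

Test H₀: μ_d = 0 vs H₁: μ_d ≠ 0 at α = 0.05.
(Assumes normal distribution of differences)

df = n - 1 = 10
SE = s_d/√n = 5.7/√11 = 1.7186
t = d̄/SE = -2.2/1.7186 = -1.2801
Critical value: t_{0.025,10} = ±2.228
p-value ≈ 0.2294
Decision: fail to reject H₀

Answer: t = -1.2801, fail to reject H₀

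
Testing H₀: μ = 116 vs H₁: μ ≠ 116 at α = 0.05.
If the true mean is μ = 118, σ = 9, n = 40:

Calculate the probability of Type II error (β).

SE = σ/√n = 9/√40 = 1.4230
Critical values: μ₀ ± z_0.025×SE = 116 ± 1.960×1.4230
Acceptance region: (113.2109, 118.7891)
Under H₁ (μ = 118): z_high = (118.7891 - 118)/1.4230 = 0.5545, z_low = (113.2109 - 118)/1.4230 = -3.3655
β = P(not reject | H₁) = Φ(0.5545) - Φ(-3.3655) ≈ 0.7100

Answer: β ≈ 0.7100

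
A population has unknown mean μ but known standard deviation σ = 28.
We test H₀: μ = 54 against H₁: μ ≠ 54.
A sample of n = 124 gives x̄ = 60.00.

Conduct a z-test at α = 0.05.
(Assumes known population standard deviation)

Standard error: SE = σ/√n = 28/√124 = 2.5145
z-statistic: z = (x̄ - μ₀)/SE = (60.00 - 54)/2.5145 = 2.3862
Critical value: ±1.960
p-value = 0.0170
Decision: reject H₀

Answer: z = 2.3862, reject H₀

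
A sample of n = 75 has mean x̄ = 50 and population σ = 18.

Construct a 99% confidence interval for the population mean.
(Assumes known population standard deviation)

Confidence level: 99%, α = 0.01
z_0.005 = 2.576
SE = σ/√n = 18/√75 = 2.0785
Margin of error = 2.576 × 2.0785 = 5.3542
CI: x̄ ± margin = 50 ± 5.3542
CI: (44.6458, 55.3542)

Answer: (44.6458, 55.3542)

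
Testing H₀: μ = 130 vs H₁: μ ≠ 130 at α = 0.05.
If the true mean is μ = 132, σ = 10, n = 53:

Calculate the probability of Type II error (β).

Answer: β ≈ 0.6926

Derivation:
SE = σ/√n = 10/√53 = 1.3736
Critical values: μ₀ ± z_0.025×SE = 130 ± 1.960×1.3736
Acceptance region: (127.3077, 132.6923)
Under H₁ (μ = 132): z_high = (132.6923 - 132)/1.3736 = 0.5040, z_low = (127.3077 - 132)/1.3736 = -3.4161
β = P(not reject | H₁) = Φ(0.5040) - Φ(-3.4161) ≈ 0.6926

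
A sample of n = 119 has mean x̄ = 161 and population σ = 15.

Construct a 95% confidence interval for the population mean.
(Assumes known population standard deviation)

Answer: (158.3050, 163.6950)

Derivation:
Confidence level: 95%, α = 0.05
z_0.025 = 1.960
SE = σ/√n = 15/√119 = 1.3750
Margin of error = 1.960 × 1.3750 = 2.6950
CI: x̄ ± margin = 161 ± 2.6950
CI: (158.3050, 163.6950)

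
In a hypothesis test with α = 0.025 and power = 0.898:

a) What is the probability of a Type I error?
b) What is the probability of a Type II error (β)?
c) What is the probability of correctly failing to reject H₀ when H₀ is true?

a) Type I error probability = α = 0.025
b) Power = P(reject H₀ | H₁ true) = 1 - β = 0.898, so Type II error probability = β = 1 - Power = 0.102
c) P(fail to reject H₀ | H₀ true) = 1 - α = 0.975

Answer: a) 0.025, b) 0.102, c) 0.975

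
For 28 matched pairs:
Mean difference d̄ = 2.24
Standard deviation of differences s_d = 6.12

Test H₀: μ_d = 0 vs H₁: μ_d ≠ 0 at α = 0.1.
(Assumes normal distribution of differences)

df = n - 1 = 27
SE = s_d/√n = 6.12/√28 = 1.1566
t = d̄/SE = 2.24/1.1566 = 1.9367
Critical value: t_{0.05,27} = ±1.703
p-value ≈ 0.0633
Decision: reject H₀

Answer: t = 1.9367, reject H₀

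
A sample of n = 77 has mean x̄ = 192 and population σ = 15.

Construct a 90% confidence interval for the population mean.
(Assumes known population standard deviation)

Answer: (189.1880, 194.8120)

Derivation:
Confidence level: 90%, α = 0.1
z_0.05 = 1.645
SE = σ/√n = 15/√77 = 1.7094
Margin of error = 1.645 × 1.7094 = 2.8120
CI: x̄ ± margin = 192 ± 2.8120
CI: (189.1880, 194.8120)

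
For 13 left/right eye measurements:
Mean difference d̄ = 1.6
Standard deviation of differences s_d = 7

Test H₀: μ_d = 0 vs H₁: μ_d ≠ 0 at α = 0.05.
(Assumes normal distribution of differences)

df = n - 1 = 12
SE = s_d/√n = 7/√13 = 1.9415
t = d̄/SE = 1.6/1.9415 = 0.8241
Critical value: t_{0.025,12} = ±2.179
p-value ≈ 0.4260
Decision: fail to reject H₀

Answer: t = 0.8241, fail to reject H₀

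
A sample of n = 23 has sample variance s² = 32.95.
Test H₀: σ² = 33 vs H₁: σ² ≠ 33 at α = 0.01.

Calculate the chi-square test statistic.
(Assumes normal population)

df = n - 1 = 22
χ² = (n-1)s²/σ₀² = 22×32.95/33 = 21.9667
Critical values: χ²_{0.995,22} = 8.643, χ²_{0.005,22} = 42.796
Rejection region: χ² < 8.643 or χ² > 42.796
Decision: fail to reject H₀

Answer: χ² = 21.9667, fail to reject H₀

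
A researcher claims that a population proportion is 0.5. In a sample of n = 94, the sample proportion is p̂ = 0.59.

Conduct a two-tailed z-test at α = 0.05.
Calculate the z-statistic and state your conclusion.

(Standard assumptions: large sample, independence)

H₀: p = 0.5, H₁: p ≠ 0.5
Standard error: SE = √(p₀(1-p₀)/n) = √(0.5×0.5/94) = 0.051571
z-statistic: z = (p̂ - p₀)/SE = (0.59 - 0.5)/0.051571 = 1.7452
Critical value: z_0.025 = ±1.960
p-value = 0.0810
Decision: fail to reject H₀ at α = 0.05

Answer: z = 1.7452, fail to reject H₀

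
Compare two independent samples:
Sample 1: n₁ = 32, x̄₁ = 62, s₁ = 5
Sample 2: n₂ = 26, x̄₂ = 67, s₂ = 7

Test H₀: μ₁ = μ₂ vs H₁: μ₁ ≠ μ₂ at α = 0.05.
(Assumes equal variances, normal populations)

Answer: t = -3.1688, reject H₀

Derivation:
Pooled variance: s²_p = [31×5² + 25×7²]/(56) = 35.7143
s_p = 5.9761
SE = s_p×√(1/n₁ + 1/n₂) = 5.9761×√(1/32 + 1/26) = 1.5779
t = (x̄₁ - x̄₂)/SE = (62 - 67)/1.5779 = -3.1688
df = 56, t-critical = ±2.003
Decision: reject H₀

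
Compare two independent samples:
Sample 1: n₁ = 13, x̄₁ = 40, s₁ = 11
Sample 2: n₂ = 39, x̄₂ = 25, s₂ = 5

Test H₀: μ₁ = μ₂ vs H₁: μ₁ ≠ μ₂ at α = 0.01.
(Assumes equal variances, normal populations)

Pooled variance: s²_p = [12×11² + 38×5²]/(50) = 48.0400
s_p = 6.9311
SE = s_p×√(1/n₁ + 1/n₂) = 6.9311×√(1/13 + 1/39) = 2.2197
t = (x̄₁ - x̄₂)/SE = (40 - 25)/2.2197 = 6.7577
df = 50, t-critical = ±2.678
Decision: reject H₀

Answer: t = 6.7577, reject H₀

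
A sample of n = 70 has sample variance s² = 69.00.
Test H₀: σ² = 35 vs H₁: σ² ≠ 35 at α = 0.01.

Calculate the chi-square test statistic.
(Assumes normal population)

df = n - 1 = 69
χ² = (n-1)s²/σ₀² = 69×69.00/35 = 136.0286
Critical values: χ²_{0.995,69} = 42.494, χ²_{0.005,69} = 102.996
Rejection region: χ² < 42.494 or χ² > 102.996
Decision: reject H₀

Answer: χ² = 136.0286, reject H₀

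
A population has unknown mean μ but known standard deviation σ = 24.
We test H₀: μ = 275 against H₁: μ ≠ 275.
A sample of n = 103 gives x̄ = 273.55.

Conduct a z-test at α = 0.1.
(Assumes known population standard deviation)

Answer: z = -0.6132, fail to reject H₀

Derivation:
Standard error: SE = σ/√n = 24/√103 = 2.3648
z-statistic: z = (x̄ - μ₀)/SE = (273.55 - 275)/2.3648 = -0.6132
Critical value: ±1.645
p-value = 0.5397
Decision: fail to reject H₀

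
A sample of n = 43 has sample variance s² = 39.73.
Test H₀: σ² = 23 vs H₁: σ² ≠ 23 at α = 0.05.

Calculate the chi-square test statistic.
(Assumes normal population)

Answer: χ² = 72.5504, reject H₀

Derivation:
df = n - 1 = 42
χ² = (n-1)s²/σ₀² = 42×39.73/23 = 72.5504
Critical values: χ²_{0.975,42} = 25.999, χ²_{0.025,42} = 61.777
Rejection region: χ² < 25.999 or χ² > 61.777
Decision: reject H₀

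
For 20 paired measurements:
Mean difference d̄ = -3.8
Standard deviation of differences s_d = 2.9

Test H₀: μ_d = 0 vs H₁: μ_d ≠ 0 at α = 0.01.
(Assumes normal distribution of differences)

df = n - 1 = 19
SE = s_d/√n = 2.9/√20 = 0.6485
t = d̄/SE = -3.8/0.6485 = -5.8597
Critical value: t_{0.005,19} = ±2.861
p-value < 0.0001
Decision: reject H₀

Answer: t = -5.8597, reject H₀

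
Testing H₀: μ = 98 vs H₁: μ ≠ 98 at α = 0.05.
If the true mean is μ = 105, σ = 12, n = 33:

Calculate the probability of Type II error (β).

SE = σ/√n = 12/√33 = 2.0889
Critical values: μ₀ ± z_0.025×SE = 98 ± 1.960×2.0889
Acceptance region: (93.9058, 102.0942)
Under H₁ (μ = 105): z_high = (102.0942 - 105)/2.0889 = -1.3911, z_low = (93.9058 - 105)/2.0889 = -5.3110
β = P(not reject | H₁) = Φ(-1.3911) - Φ(-5.3110) ≈ 0.0821

Answer: β ≈ 0.0821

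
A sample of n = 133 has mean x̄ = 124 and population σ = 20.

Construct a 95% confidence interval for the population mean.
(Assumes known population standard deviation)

Confidence level: 95%, α = 0.05
z_0.025 = 1.960
SE = σ/√n = 20/√133 = 1.7342
Margin of error = 1.960 × 1.7342 = 3.3990
CI: x̄ ± margin = 124 ± 3.3990
CI: (120.6010, 127.3990)

Answer: (120.6010, 127.3990)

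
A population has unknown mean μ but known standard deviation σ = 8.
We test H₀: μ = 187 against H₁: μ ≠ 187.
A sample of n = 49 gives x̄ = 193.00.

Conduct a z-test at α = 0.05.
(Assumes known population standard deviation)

Answer: z = 5.2498, reject H₀

Derivation:
Standard error: SE = σ/√n = 8/√49 = 1.1429
z-statistic: z = (x̄ - μ₀)/SE = (193.00 - 187)/1.1429 = 5.2498
Critical value: ±1.960
p-value < 0.0001
Decision: reject H₀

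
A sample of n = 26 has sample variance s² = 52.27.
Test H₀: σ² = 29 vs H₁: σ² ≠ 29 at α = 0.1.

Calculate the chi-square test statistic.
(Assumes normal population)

Answer: χ² = 45.0603, reject H₀

Derivation:
df = n - 1 = 25
χ² = (n-1)s²/σ₀² = 25×52.27/29 = 45.0603
Critical values: χ²_{0.95,25} = 14.611, χ²_{0.05,25} = 37.652
Rejection region: χ² < 14.611 or χ² > 37.652
Decision: reject H₀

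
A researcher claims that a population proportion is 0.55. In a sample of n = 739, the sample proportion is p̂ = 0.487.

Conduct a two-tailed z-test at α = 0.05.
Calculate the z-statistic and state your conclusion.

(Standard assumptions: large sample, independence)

Answer: z = -3.4424, reject H₀

Derivation:
H₀: p = 0.55, H₁: p ≠ 0.55
Standard error: SE = √(p₀(1-p₀)/n) = √(0.55×0.45/739) = 0.018301
z-statistic: z = (p̂ - p₀)/SE = (0.487 - 0.55)/0.018301 = -3.4424
Critical value: z_0.025 = ±1.960
p-value = 0.0006
Decision: reject H₀ at α = 0.05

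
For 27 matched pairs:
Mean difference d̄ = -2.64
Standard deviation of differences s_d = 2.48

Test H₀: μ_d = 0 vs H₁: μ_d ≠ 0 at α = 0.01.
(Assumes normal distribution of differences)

Answer: t = -5.5311, reject H₀

Derivation:
df = n - 1 = 26
SE = s_d/√n = 2.48/√27 = 0.4773
t = d̄/SE = -2.64/0.4773 = -5.5311
Critical value: t_{0.005,26} = ±2.779
p-value < 0.0001
Decision: reject H₀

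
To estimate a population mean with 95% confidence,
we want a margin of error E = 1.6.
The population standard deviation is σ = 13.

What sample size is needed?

z_0.025 = 1.960
n = (z×σ/E)² = (1.960×13/1.6)²
n = 253.6056
Round up: n = 254

Answer: n = 254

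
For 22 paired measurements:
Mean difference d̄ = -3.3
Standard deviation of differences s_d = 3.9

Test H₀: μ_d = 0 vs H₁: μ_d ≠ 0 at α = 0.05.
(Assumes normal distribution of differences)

Answer: t = -3.9687, reject H₀

Derivation:
df = n - 1 = 21
SE = s_d/√n = 3.9/√22 = 0.8315
t = d̄/SE = -3.3/0.8315 = -3.9687
Critical value: t_{0.025,21} = ±2.080
p-value ≈ 0.0007
Decision: reject H₀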